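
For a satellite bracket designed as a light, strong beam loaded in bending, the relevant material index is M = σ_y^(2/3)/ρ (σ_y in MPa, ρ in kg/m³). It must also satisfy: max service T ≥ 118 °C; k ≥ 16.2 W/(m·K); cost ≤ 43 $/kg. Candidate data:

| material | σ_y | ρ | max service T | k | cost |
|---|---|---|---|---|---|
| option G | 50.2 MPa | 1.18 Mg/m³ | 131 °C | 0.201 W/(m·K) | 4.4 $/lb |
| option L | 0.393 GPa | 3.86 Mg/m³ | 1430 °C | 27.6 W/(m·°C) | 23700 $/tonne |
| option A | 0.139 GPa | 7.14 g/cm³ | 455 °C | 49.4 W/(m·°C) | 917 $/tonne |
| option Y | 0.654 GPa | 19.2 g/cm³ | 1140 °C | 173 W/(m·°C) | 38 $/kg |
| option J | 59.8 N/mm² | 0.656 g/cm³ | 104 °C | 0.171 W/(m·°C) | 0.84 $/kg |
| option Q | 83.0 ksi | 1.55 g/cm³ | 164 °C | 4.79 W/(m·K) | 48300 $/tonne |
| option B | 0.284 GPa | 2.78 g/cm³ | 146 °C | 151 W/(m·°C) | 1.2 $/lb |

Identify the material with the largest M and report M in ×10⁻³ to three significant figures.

Screen on constraints: max service T ≥ 118 °C; k ≥ 16.2 W/(m·K); cost ≤ 43 $/kg. Survivors: option L, option A, option Y, option B.
Convert each candidate to consistent units, then evaluate M:
  option L: σ_y = 393.0 MPa, ρ = 3860 kg/m³
  option A: σ_y = 139.0 MPa, ρ = 7140 kg/m³
  option Y: σ_y = 654.0 MPa, ρ = 19200 kg/m³
  option B: σ_y = 284.0 MPa, ρ = 2780 kg/m³
  option B: M = 15.5×10⁻³
  option L: M = 13.9×10⁻³
  option Y: M = 3.92×10⁻³
  option A: M = 3.76×10⁻³
Option B ranks first.

option B, M = 15.5×10⁻³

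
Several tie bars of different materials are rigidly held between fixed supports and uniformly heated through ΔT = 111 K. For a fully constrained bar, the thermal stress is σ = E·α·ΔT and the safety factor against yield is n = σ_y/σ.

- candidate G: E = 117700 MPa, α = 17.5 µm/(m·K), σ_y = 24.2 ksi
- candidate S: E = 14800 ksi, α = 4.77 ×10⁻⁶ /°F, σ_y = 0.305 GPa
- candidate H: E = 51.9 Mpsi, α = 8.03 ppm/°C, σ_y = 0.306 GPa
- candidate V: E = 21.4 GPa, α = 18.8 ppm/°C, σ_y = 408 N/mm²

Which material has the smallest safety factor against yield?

candidate G

With everything in SI (GPa, ×10⁻⁶/K, MPa):
  candidate G: E = 117.7, α = 17.5, σ_y = 166.9 → σ = 229 MPa, n = 0.730
  candidate S: E = 102.0, α = 8.59, σ_y = 305.0 → σ = 97.3 MPa, n = 3.14
  candidate H: E = 357.8, α = 8.03, σ_y = 306.0 → σ = 319 MPa, n = 0.959
  candidate V: E = 21.40, α = 18.8, σ_y = 408.0 → σ = 44.7 MPa, n = 9.14
The minimum is candidate G at n = 0.730.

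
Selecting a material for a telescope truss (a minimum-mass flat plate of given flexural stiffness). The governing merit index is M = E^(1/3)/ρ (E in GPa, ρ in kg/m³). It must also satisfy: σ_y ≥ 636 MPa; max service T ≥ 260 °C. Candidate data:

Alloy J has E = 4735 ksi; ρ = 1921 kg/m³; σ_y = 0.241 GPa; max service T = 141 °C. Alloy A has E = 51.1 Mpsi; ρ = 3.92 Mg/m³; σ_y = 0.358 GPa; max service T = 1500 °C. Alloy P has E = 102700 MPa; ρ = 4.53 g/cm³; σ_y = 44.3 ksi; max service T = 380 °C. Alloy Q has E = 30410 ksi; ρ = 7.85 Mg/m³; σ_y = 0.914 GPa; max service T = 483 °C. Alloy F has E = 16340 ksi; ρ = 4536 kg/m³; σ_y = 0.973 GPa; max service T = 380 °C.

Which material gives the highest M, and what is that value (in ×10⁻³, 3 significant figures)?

alloy F, M = 1.06×10⁻³

Screen on constraints: σ_y ≥ 636 MPa; max service T ≥ 260 °C. Survivors: alloy Q, alloy F.
Convert each candidate to consistent units, then evaluate M:
  alloy Q: E = 209.7 GPa, ρ = 7850 kg/m³
  alloy F: E = 112.7 GPa, ρ = 4536 kg/m³
  alloy F: M = 1.06×10⁻³
  alloy Q: M = 0.757×10⁻³
Highest index: alloy F.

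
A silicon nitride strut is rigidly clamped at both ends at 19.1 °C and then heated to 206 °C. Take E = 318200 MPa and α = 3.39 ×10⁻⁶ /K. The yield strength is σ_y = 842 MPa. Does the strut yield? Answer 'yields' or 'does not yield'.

does not yield

E = 318200 MPa = 318.2 GPa.
ΔT = 186.9 K. Constrained thermal stress σ = E·α·ΔT = 318.2×10³ MPa × 3.39×10⁻⁶ × 186.9 = 202 MPa (compressive).
Compare to σ_y = 842 MPa: σ < σ_y, so it does not yield.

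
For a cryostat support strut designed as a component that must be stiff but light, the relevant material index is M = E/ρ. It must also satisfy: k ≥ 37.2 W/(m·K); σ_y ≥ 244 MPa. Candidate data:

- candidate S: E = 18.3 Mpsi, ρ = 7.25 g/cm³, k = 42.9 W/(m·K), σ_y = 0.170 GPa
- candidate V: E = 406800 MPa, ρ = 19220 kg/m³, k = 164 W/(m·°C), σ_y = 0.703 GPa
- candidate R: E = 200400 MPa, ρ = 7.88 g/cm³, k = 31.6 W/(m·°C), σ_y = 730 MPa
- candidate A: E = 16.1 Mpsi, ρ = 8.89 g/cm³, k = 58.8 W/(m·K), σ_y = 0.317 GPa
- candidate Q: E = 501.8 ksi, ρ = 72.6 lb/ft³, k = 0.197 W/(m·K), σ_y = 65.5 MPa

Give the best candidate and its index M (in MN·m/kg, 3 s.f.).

Screen on constraints: k ≥ 37.2 W/(m·K); σ_y ≥ 244 MPa. Survivors: candidate V, candidate A.
In SI units:
  candidate V: E = 406.8 GPa, ρ = 19220 kg/m³
  candidate A: E = 111.0 GPa, ρ = 8890 kg/m³
  candidate V: M = 21.2 MN·m/kg
  candidate A: M = 12.5 MN·m/kg
The maximum is for candidate V.

candidate V, M = 21.2 MN·m/kg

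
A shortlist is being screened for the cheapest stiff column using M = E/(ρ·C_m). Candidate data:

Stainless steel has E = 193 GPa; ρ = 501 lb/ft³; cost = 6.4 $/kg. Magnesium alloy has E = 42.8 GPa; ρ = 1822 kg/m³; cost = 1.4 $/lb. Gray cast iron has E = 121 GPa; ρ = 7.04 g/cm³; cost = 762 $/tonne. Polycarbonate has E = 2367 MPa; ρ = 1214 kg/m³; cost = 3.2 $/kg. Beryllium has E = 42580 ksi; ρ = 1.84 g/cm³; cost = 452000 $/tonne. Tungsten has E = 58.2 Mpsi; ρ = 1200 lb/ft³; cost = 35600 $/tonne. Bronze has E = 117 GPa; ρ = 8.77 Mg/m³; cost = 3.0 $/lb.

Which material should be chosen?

gray cast iron

In SI units:
  stainless steel: E = 193.0 GPa, ρ = 8025 kg/m³, cost = 6.400 $/kg
  magnesium alloy: E = 42.80 GPa, ρ = 1822 kg/m³, cost = 3.086 $/kg
  gray cast iron: E = 121.0 GPa, ρ = 7040 kg/m³, cost = 0.7620 $/kg
  polycarbonate: E = 2.367 GPa, ρ = 1214 kg/m³, cost = 3.200 $/kg
  beryllium: E = 293.6 GPa, ρ = 1840 kg/m³, cost = 452.0 $/kg
  tungsten: E = 401.3 GPa, ρ = 19220 kg/m³, cost = 35.60 $/kg
  bronze: E = 117.0 GPa, ρ = 8770 kg/m³, cost = 6.614 $/kg
  gray cast iron: M = 22.6 MN·m per $
  magnesium alloy: M = 7.61 MN·m per $
  stainless steel: M = 3.76 MN·m per $
  bronze: M = 2.02 MN·m per $
  polycarbonate: M = 0.609 MN·m per $
  tungsten: M = 0.586 MN·m per $
  beryllium: M = 0.353 MN·m per $
Gray cast iron has the largest M.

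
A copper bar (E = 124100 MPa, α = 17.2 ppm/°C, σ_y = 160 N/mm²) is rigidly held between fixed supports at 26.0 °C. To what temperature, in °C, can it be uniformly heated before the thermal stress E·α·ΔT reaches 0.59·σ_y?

E = 124100 MPa = 124.1 GPa.
σ_y = 160 N/mm² = 160.0 MPa.
E·α·ΔT = 94.40 MPa ⇒ ΔT = 94.40 / (124.1×10³ × 17.2×10⁻⁶) = 44.23 K.
T = 26.0 + 44.23 = 70.23 °C.

70.2 °C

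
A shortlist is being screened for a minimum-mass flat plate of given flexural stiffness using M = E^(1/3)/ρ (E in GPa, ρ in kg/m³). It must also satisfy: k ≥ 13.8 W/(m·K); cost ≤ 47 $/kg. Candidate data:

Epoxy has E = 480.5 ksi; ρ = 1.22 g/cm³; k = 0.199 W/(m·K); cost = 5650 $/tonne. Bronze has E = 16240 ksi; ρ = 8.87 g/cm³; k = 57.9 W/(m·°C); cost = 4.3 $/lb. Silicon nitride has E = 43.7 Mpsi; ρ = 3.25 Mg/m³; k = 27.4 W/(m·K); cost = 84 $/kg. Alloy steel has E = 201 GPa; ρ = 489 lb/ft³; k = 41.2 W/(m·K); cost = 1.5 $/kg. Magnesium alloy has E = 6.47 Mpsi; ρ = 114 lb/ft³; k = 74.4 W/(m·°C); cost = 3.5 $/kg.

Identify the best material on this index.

magnesium alloy

Screen on constraints: k ≥ 13.8 W/(m·K); cost ≤ 47 $/kg. Survivors: bronze, alloy steel, magnesium alloy.
After converting to SI:
  bronze: E = 112.0 GPa, ρ = 8870 kg/m³
  alloy steel: E = 201.0 GPa, ρ = 7833 kg/m³
  magnesium alloy: E = 44.61 GPa, ρ = 1826 kg/m³
  magnesium alloy: M = 1.94×10⁻³
  alloy steel: M = 0.748×10⁻³
  bronze: M = 0.543×10⁻³
Magnesium alloy has the largest M.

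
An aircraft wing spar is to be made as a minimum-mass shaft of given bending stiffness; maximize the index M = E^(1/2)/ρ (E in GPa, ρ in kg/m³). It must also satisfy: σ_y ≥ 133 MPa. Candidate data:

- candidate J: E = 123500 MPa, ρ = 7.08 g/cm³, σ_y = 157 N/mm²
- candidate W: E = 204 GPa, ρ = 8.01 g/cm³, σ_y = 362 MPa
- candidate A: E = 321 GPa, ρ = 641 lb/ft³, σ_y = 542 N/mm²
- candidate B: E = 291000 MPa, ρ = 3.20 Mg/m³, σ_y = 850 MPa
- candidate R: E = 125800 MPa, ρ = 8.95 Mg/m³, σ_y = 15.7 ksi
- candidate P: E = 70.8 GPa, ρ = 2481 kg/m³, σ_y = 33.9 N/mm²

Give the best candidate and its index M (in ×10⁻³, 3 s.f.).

candidate B, M = 5.33×10⁻³

Screen on constraints: σ_y ≥ 133 MPa. Survivors: candidate J, candidate W, candidate A, candidate B.
Putting every candidate on a common basis:
  candidate J: E = 123.5 GPa, ρ = 7080 kg/m³
  candidate W: E = 204.0 GPa, ρ = 8010 kg/m³
  candidate A: E = 321.0 GPa, ρ = 10270 kg/m³
  candidate B: E = 291.0 GPa, ρ = 3200 kg/m³
  candidate B: M = 5.33×10⁻³
  candidate W: M = 1.78×10⁻³
  candidate A: M = 1.74×10⁻³
  candidate J: M = 1.57×10⁻³
Candidate B ranks first.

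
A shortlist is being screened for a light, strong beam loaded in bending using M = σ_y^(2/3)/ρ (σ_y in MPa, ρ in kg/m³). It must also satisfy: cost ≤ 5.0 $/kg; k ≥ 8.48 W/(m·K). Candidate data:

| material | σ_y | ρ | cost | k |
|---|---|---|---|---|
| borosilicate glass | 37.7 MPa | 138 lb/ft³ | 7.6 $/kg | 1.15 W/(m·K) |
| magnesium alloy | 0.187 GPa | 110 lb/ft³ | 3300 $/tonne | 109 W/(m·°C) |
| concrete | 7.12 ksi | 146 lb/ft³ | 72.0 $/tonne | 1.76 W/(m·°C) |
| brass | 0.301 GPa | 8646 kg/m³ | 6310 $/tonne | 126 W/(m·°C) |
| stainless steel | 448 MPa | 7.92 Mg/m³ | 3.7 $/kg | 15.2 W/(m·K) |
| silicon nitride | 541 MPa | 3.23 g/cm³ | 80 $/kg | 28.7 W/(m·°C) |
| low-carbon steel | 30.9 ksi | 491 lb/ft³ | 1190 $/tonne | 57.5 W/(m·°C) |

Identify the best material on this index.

magnesium alloy

Screen on constraints: cost ≤ 5.0 $/kg; k ≥ 8.48 W/(m·K). Survivors: magnesium alloy, stainless steel, low-carbon steel.
After converting to SI:
  magnesium alloy: σ_y = 187.0 MPa, ρ = 1762 kg/m³
  stainless steel: σ_y = 448.0 MPa, ρ = 7920 kg/m³
  low-carbon steel: σ_y = 213.0 MPa, ρ = 7865 kg/m³
  magnesium alloy: M = 18.6×10⁻³
  stainless steel: M = 7.39×10⁻³
  low-carbon steel: M = 4.54×10⁻³
Highest index: magnesium alloy.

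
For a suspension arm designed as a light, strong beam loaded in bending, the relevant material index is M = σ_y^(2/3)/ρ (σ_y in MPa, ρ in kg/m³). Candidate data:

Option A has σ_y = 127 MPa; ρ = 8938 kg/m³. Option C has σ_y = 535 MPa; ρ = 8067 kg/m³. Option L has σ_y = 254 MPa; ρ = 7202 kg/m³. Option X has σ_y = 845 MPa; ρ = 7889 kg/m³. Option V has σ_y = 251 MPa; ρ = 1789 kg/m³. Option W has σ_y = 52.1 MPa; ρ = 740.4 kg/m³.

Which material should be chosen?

option V

Evaluate M for each candidate:
  option V: M = 22.2×10⁻³
  option W: M = 18.8×10⁻³
  option X: M = 11.3×10⁻³
  option C: M = 8.17×10⁻³
  option L: M = 5.57×10⁻³
  option A: M = 2.83×10⁻³
The maximum is for option V.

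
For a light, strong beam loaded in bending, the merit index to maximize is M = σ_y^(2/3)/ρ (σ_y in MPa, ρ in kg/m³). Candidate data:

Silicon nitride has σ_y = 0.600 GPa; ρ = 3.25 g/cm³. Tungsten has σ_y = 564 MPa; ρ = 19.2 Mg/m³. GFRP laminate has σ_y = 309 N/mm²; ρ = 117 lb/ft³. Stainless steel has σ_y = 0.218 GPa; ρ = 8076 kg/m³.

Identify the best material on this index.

GFRP laminate

Convert each candidate to consistent units, then evaluate M:
  silicon nitride: σ_y = 600.0 MPa, ρ = 3250 kg/m³
  tungsten: σ_y = 564.0 MPa, ρ = 19200 kg/m³
  GFRP laminate: σ_y = 309.0 MPa, ρ = 1874 kg/m³
  stainless steel: σ_y = 218.0 MPa, ρ = 8076 kg/m³
  GFRP laminate: M = 24.4×10⁻³
  silicon nitride: M = 21.9×10⁻³
  stainless steel: M = 4.49×10⁻³
  tungsten: M = 3.56×10⁻³
Highest index: GFRP laminate.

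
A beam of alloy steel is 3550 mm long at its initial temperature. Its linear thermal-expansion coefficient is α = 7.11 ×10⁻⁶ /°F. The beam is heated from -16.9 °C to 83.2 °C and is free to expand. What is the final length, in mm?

Convert α: 7.11×10⁻⁶/°F × (9/5) = 12.8×10⁻⁶/K.
ΔT = 83.2 − (-16.9) = 100.1 K.
ΔL = α·L₀·ΔT = 12.8×10⁻⁶ × 3550 mm × 100.1 K = 4.55 mm.
L = L₀ + ΔL = 3550 + 4.55 = 3554.5 mm.

3554.5 mm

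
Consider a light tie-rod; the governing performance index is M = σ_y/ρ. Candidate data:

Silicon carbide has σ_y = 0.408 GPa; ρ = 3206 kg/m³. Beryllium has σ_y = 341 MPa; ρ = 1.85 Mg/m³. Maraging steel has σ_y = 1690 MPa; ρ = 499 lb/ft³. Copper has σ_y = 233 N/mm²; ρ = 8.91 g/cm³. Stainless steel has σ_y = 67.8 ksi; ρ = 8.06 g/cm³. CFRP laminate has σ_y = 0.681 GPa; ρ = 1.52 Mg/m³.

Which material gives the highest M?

CFRP laminate

In SI units:
  silicon carbide: σ_y = 408.0 MPa, ρ = 3206 kg/m³
  beryllium: σ_y = 341.0 MPa, ρ = 1850 kg/m³
  maraging steel: σ_y = 1690 MPa, ρ = 7993 kg/m³
  copper: σ_y = 233.0 MPa, ρ = 8910 kg/m³
  stainless steel: σ_y = 467.5 MPa, ρ = 8060 kg/m³
  CFRP laminate: σ_y = 681.0 MPa, ρ = 1520 kg/m³
  CFRP laminate: M = 448 kN·m/kg
  maraging steel: M = 211 kN·m/kg
  beryllium: M = 184 kN·m/kg
  silicon carbide: M = 127 kN·m/kg
  stainless steel: M = 58.0 kN·m/kg
  copper: M = 26.2 kN·m/kg
CFRP laminate ranks first.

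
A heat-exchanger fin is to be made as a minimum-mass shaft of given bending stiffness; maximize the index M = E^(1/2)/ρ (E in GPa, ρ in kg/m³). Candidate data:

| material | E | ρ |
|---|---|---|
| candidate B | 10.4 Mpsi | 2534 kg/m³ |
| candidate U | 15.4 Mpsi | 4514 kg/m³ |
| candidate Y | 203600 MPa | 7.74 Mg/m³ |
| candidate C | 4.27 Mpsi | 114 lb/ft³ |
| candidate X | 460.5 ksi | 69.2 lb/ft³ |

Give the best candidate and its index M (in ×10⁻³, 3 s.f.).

Convert each candidate to consistent units, then evaluate M:
  candidate B: E = 71.71 GPa, ρ = 2534 kg/m³
  candidate U: E = 106.2 GPa, ρ = 4514 kg/m³
  candidate Y: E = 203.6 GPa, ρ = 7740 kg/m³
  candidate C: E = 29.44 GPa, ρ = 1826 kg/m³
  candidate X: E = 3.175 GPa, ρ = 1108 kg/m³
  candidate B: M = 3.34×10⁻³
  candidate C: M = 2.97×10⁻³
  candidate U: M = 2.28×10⁻³
  candidate Y: M = 1.84×10⁻³
  candidate X: M = 1.61×10⁻³
Candidate B has the largest M.

candidate B, M = 3.34×10⁻³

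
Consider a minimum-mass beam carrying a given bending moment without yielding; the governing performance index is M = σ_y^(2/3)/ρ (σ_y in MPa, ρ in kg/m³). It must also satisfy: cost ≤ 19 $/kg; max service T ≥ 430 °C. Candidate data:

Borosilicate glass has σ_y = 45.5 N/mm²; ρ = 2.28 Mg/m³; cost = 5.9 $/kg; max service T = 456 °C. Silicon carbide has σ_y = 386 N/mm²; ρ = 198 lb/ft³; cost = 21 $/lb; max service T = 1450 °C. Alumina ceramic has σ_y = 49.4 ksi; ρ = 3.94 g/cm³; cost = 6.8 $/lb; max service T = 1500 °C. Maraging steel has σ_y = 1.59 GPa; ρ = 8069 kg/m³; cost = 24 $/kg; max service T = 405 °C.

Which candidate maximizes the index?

alumina ceramic

Screen on constraints: cost ≤ 19 $/kg; max service T ≥ 430 °C. Survivors: borosilicate glass, alumina ceramic.
In SI units:
  borosilicate glass: σ_y = 45.50 MPa, ρ = 2280 kg/m³
  alumina ceramic: σ_y = 340.6 MPa, ρ = 3940 kg/m³
  alumina ceramic: M = 12.4×10⁻³
  borosilicate glass: M = 5.59×10⁻³
The maximum is for alumina ceramic.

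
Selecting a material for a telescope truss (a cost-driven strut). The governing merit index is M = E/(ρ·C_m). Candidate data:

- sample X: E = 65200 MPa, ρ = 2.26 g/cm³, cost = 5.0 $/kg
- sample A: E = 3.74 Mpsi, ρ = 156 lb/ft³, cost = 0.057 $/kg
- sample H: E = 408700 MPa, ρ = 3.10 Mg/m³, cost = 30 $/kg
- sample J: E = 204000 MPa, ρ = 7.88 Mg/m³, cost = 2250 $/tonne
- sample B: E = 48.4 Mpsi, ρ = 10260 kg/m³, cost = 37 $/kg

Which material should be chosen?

sample A

After converting to SI:
  sample X: E = 65.20 GPa, ρ = 2260 kg/m³, cost = 5.000 $/kg
  sample A: E = 25.79 GPa, ρ = 2499 kg/m³, cost = 0.05700 $/kg
  sample H: E = 408.7 GPa, ρ = 3100 kg/m³, cost = 30.00 $/kg
  sample J: E = 204.0 GPa, ρ = 7880 kg/m³, cost = 2.250 $/kg
  sample B: E = 333.7 GPa, ρ = 10260 kg/m³, cost = 37.00 $/kg
  sample A: M = 181 MN·m per $
  sample J: M = 11.5 MN·m per $
  sample X: M = 5.77 MN·m per $
  sample H: M = 4.39 MN·m per $
  sample B: M = 0.879 MN·m per $
Sample A ranks first.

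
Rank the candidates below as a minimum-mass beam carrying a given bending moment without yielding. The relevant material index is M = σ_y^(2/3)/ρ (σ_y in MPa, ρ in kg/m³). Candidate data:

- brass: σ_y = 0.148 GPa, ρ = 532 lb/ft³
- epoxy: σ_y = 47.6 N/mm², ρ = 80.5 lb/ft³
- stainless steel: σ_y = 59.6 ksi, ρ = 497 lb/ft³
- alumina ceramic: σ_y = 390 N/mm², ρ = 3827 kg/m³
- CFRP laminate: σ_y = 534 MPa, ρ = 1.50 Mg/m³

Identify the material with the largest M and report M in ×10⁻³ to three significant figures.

CFRP laminate, M = 43.9×10⁻³

In SI units:
  brass: σ_y = 148.0 MPa, ρ = 8522 kg/m³
  epoxy: σ_y = 47.60 MPa, ρ = 1289 kg/m³
  stainless steel: σ_y = 410.9 MPa, ρ = 7961 kg/m³
  alumina ceramic: σ_y = 390.0 MPa, ρ = 3827 kg/m³
  CFRP laminate: σ_y = 534.0 MPa, ρ = 1500 kg/m³
  CFRP laminate: M = 43.9×10⁻³
  alumina ceramic: M = 13.9×10⁻³
  epoxy: M = 10.2×10⁻³
  stainless steel: M = 6.94×10⁻³
  brass: M = 3.28×10⁻³
The maximum is for CFRP laminate.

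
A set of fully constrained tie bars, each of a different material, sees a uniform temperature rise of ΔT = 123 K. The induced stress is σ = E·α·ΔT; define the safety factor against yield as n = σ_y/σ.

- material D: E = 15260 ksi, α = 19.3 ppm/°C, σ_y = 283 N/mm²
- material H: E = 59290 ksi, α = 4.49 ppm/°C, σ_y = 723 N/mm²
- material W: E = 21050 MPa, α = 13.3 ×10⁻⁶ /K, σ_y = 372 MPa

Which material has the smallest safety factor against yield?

material D

Per material, after unit conversion:
  material D: E = 105.2, α = 19.3, σ_y = 283.0 → σ = 250 MPa, n = 1.13
  material H: E = 408.8, α = 4.49, σ_y = 723.0 → σ = 226 MPa, n = 3.20
  material W: E = 21.05, α = 13.3, σ_y = 372.0 → σ = 34.4 MPa, n = 10.8
Smallest n: material D with n = 1.13.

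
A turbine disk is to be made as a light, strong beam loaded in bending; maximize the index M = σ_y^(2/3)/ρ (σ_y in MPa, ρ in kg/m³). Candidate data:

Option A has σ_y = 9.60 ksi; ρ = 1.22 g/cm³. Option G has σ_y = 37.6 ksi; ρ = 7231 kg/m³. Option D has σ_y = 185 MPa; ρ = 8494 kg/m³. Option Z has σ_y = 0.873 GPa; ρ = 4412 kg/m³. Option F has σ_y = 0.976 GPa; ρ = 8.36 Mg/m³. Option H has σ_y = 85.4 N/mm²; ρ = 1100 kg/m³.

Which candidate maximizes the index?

After converting to SI:
  option A: σ_y = 66.19 MPa, ρ = 1220 kg/m³
  option G: σ_y = 259.2 MPa, ρ = 7231 kg/m³
  option D: σ_y = 185.0 MPa, ρ = 8494 kg/m³
  option Z: σ_y = 873.0 MPa, ρ = 4412 kg/m³
  option F: σ_y = 976.0 MPa, ρ = 8360 kg/m³
  option H: σ_y = 85.40 MPa, ρ = 1100 kg/m³
  option Z: M = 20.7×10⁻³
  option H: M = 17.6×10⁻³
  option A: M = 13.4×10⁻³
  option F: M = 11.8×10⁻³
  option G: M = 5.62×10⁻³
  option D: M = 3.82×10⁻³
The maximum is for option Z.

option Z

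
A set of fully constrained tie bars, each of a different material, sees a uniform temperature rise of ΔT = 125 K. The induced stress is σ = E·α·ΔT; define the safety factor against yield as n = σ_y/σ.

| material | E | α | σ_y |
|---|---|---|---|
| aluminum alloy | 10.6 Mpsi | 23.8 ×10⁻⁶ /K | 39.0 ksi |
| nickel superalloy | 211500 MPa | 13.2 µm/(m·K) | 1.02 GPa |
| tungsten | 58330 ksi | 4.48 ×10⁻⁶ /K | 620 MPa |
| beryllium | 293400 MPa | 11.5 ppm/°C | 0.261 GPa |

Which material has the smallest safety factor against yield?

With everything in SI (GPa, ×10⁻⁶/K, MPa):
  aluminum alloy: E = 73.08, α = 23.8, σ_y = 268.9 → σ = 217 MPa, n = 1.24
  nickel superalloy: E = 211.5, α = 13.2, σ_y = 1020 → σ = 349 MPa, n = 2.92
  tungsten: E = 402.2, α = 4.48, σ_y = 620.0 → σ = 225 MPa, n = 2.75
  beryllium: E = 293.4, α = 11.5, σ_y = 261.0 → σ = 422 MPa, n = 0.619
Beryllium has the lowest safety factor, n = 0.619.

beryllium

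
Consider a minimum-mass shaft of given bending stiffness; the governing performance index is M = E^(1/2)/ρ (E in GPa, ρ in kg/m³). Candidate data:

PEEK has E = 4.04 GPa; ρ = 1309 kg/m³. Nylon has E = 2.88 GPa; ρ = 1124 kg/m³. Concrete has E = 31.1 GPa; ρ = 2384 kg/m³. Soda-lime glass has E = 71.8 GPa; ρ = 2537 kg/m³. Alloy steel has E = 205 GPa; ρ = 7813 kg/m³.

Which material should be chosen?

Computing M directly (units already consistent):
  soda-lime glass: M = 3.34×10⁻³
  concrete: M = 2.34×10⁻³
  alloy steel: M = 1.83×10⁻³
  PEEK: M = 1.54×10⁻³
  nylon: M = 1.51×10⁻³
Soda-lime glass has the largest M.

soda-lime glass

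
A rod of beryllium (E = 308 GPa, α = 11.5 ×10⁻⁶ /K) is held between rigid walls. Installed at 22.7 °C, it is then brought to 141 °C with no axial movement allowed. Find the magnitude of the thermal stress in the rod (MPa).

ΔT = 118.3 K. Constrained thermal stress σ = E·α·ΔT = 308.0×10³ MPa × 11.5×10⁻⁶ × 118.3 = 419 MPa (compressive).

419 MPa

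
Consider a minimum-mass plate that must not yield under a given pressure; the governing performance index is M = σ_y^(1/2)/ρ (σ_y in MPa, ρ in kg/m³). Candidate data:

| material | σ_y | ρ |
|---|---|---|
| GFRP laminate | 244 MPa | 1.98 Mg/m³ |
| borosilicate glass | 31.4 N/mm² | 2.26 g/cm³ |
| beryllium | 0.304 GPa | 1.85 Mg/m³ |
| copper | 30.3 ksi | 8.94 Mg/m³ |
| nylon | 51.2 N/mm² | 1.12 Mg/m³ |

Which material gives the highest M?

Normalizing units and computing the index:
  GFRP laminate: σ_y = 244.0 MPa, ρ = 1980 kg/m³
  borosilicate glass: σ_y = 31.40 MPa, ρ = 2260 kg/m³
  beryllium: σ_y = 304.0 MPa, ρ = 1850 kg/m³
  copper: σ_y = 208.9 MPa, ρ = 8940 kg/m³
  nylon: σ_y = 51.20 MPa, ρ = 1120 kg/m³
  beryllium: M = 9.42×10⁻³
  GFRP laminate: M = 7.89×10⁻³
  nylon: M = 6.39×10⁻³
  borosilicate glass: M = 2.48×10⁻³
  copper: M = 1.62×10⁻³
Beryllium has the largest M.

beryllium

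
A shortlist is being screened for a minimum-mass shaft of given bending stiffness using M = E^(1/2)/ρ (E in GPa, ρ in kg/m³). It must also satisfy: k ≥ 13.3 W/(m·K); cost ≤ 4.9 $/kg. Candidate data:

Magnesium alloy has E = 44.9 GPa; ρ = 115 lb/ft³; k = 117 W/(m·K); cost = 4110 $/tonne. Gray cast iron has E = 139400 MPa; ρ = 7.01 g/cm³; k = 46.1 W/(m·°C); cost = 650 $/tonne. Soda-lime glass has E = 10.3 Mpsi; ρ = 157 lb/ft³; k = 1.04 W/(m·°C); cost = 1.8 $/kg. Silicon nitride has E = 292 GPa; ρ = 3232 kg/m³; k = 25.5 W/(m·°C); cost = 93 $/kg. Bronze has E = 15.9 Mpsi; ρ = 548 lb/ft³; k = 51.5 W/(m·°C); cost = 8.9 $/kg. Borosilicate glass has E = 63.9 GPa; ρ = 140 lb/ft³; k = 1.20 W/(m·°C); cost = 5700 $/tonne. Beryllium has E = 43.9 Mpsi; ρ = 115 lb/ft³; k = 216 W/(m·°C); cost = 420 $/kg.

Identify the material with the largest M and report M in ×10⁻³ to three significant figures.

Screen on constraints: k ≥ 13.3 W/(m·K); cost ≤ 4.9 $/kg. Survivors: magnesium alloy, gray cast iron.
After converting to SI:
  magnesium alloy: E = 44.90 GPa, ρ = 1842 kg/m³
  gray cast iron: E = 139.4 GPa, ρ = 7010 kg/m³
  magnesium alloy: M = 3.64×10⁻³
  gray cast iron: M = 1.68×10⁻³
Magnesium alloy has the largest M.

magnesium alloy, M = 3.64×10⁻³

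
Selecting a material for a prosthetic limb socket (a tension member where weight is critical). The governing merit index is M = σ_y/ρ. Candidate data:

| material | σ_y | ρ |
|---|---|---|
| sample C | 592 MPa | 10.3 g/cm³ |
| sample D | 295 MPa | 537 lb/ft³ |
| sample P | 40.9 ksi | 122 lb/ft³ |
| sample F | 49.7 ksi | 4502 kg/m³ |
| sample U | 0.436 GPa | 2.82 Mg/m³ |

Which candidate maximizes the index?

After converting to SI:
  sample C: σ_y = 592.0 MPa, ρ = 10300 kg/m³
  sample D: σ_y = 295.0 MPa, ρ = 8602 kg/m³
  sample P: σ_y = 282.0 MPa, ρ = 1954 kg/m³
  sample F: σ_y = 342.7 MPa, ρ = 4502 kg/m³
  sample U: σ_y = 436.0 MPa, ρ = 2820 kg/m³
  sample U: M = 155 kN·m/kg
  sample P: M = 144 kN·m/kg
  sample F: M = 76.1 kN·m/kg
  sample C: M = 57.5 kN·m/kg
  sample D: M = 34.3 kN·m/kg
Sample U has the largest M.

sample U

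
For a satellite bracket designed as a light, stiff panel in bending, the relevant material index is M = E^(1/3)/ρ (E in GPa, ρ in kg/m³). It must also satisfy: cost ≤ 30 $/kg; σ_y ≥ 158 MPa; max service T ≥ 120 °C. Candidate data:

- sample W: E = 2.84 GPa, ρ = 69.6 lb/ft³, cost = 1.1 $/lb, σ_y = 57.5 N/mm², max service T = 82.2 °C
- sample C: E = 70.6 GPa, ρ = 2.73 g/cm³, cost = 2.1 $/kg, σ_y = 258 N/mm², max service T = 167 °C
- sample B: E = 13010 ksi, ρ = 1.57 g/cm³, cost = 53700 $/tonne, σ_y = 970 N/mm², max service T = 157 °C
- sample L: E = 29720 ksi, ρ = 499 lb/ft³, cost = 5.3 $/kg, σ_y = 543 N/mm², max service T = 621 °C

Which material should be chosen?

sample C

Screen on constraints: cost ≤ 30 $/kg; σ_y ≥ 158 MPa; max service T ≥ 120 °C. Survivors: sample C, sample L.
Normalizing units and computing the index:
  sample C: E = 70.60 GPa, ρ = 2730 kg/m³
  sample L: E = 204.9 GPa, ρ = 7993 kg/m³
  sample C: M = 1.51×10⁻³
  sample L: M = 0.738×10⁻³
Highest index: sample C.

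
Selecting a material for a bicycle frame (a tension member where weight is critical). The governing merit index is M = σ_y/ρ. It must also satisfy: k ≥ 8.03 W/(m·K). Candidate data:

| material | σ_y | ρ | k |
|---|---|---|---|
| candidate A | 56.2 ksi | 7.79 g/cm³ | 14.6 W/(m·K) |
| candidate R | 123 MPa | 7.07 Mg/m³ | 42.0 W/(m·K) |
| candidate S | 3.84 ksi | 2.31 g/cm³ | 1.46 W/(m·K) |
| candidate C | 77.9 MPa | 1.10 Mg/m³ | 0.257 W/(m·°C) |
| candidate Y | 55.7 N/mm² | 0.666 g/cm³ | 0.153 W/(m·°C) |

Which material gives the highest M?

Screen on constraints: k ≥ 8.03 W/(m·K). Survivors: candidate A, candidate R.
Convert each candidate to consistent units, then evaluate M:
  candidate A: σ_y = 387.5 MPa, ρ = 7790 kg/m³
  candidate R: σ_y = 123.0 MPa, ρ = 7070 kg/m³
  candidate A: M = 49.7 kN·m/kg
  candidate R: M = 17.4 kN·m/kg
Candidate A has the largest M.

candidate A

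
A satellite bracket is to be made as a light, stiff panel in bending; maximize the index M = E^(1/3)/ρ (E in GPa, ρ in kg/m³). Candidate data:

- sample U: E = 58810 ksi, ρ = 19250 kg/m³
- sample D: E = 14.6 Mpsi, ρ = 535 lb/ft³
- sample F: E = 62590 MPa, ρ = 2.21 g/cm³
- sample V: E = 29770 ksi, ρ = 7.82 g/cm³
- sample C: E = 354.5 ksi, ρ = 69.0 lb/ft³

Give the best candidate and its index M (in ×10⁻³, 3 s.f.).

Normalizing units and computing the index:
  sample U: E = 405.5 GPa, ρ = 19250 kg/m³
  sample D: E = 100.7 GPa, ρ = 8570 kg/m³
  sample F: E = 62.59 GPa, ρ = 2210 kg/m³
  sample V: E = 205.3 GPa, ρ = 7820 kg/m³
  sample C: E = 2.444 GPa, ρ = 1105 kg/m³
  sample F: M = 1.80×10⁻³
  sample C: M = 1.22×10⁻³
  sample V: M = 0.754×10⁻³
  sample D: M = 0.543×10⁻³
  sample U: M = 0.384×10⁻³
The maximum is for sample F.

sample F, M = 1.80×10⁻³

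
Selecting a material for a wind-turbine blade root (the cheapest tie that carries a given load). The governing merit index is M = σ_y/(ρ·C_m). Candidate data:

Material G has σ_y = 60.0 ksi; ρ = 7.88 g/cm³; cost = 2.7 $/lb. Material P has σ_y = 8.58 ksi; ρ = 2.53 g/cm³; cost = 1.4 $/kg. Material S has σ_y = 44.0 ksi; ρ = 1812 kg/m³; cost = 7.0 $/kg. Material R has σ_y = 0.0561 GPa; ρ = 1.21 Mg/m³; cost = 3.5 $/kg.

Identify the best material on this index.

In SI units:
  material G: σ_y = 413.7 MPa, ρ = 7880 kg/m³, cost = 5.952 $/kg
  material P: σ_y = 59.16 MPa, ρ = 2530 kg/m³, cost = 1.400 $/kg
  material S: σ_y = 303.4 MPa, ρ = 1812 kg/m³, cost = 7.000 $/kg
  material R: σ_y = 56.10 MPa, ρ = 1210 kg/m³, cost = 3.500 $/kg
  material S: M = 23.9 kN·m per $
  material P: M = 16.7 kN·m per $
  material R: M = 13.2 kN·m per $
  material G: M = 8.82 kN·m per $
Material S has the largest M.

material S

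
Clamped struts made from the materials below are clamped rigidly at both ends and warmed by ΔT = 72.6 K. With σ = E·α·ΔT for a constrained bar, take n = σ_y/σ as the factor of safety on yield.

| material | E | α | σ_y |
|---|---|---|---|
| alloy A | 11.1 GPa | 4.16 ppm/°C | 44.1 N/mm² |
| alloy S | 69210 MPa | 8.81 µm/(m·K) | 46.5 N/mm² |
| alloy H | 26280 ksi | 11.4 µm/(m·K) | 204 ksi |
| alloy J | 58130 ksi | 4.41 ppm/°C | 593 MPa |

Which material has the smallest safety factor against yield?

Per material, after unit conversion:
  alloy A: E = 11.10, α = 4.16, σ_y = 44.10 → σ = 3.35 MPa, n = 13.2
  alloy S: E = 69.21, α = 8.81, σ_y = 46.50 → σ = 44.3 MPa, n = 1.05
  alloy H: E = 181.2, α = 11.4, σ_y = 1407 → σ = 150 MPa, n = 9.38
  alloy J: E = 400.8, α = 4.41, σ_y = 593.0 → σ = 128 MPa, n = 4.62
Alloy S has the lowest safety factor, n = 1.05.

alloy S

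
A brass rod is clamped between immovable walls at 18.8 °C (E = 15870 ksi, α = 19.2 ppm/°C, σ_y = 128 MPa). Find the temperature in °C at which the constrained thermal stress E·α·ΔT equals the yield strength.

79.7 °C

E = 15870 ksi = 109.4 GPa.
E·α·ΔT = 128.0 MPa ⇒ ΔT = 128.0 / (109.4×10³ × 19.2×10⁻⁶) = 60.93 K.
T = 18.8 + 60.93 = 79.73 °C.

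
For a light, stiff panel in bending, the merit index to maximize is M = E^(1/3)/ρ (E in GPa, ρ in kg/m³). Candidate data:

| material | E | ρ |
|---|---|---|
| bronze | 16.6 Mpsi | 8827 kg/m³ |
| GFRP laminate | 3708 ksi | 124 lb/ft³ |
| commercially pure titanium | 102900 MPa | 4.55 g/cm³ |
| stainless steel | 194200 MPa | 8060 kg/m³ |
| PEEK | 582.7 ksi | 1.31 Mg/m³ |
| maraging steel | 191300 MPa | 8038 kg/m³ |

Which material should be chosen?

GFRP laminate

Putting every candidate on a common basis:
  bronze: E = 114.5 GPa, ρ = 8827 kg/m³
  GFRP laminate: E = 25.57 GPa, ρ = 1986 kg/m³
  commercially pure titanium: E = 102.9 GPa, ρ = 4550 kg/m³
  stainless steel: E = 194.2 GPa, ρ = 8060 kg/m³
  PEEK: E = 4.018 GPa, ρ = 1310 kg/m³
  maraging steel: E = 191.3 GPa, ρ = 8038 kg/m³
  GFRP laminate: M = 1.48×10⁻³
  PEEK: M = 1.21×10⁻³
  commercially pure titanium: M = 1.03×10⁻³
  stainless steel: M = 0.718×10⁻³
  maraging steel: M = 0.717×10⁻³
  bronze: M = 0.550×10⁻³
The maximum is for GFRP laminate.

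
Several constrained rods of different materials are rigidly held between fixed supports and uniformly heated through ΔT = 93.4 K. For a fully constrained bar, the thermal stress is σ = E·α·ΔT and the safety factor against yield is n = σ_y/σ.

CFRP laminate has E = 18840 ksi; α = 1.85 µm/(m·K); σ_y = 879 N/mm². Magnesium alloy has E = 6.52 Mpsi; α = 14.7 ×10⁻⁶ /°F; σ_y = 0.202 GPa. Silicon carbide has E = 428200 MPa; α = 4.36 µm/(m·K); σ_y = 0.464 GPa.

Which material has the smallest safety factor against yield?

magnesium alloy

With everything in SI (GPa, ×10⁻⁶/K, MPa):
  CFRP laminate: E = 129.9, α = 1.85, σ_y = 879.0 → σ = 22.4 MPa, n = 39.2
  magnesium alloy: E = 44.95, α = 26.5, σ_y = 202.0 → σ = 111 MPa, n = 1.82
  silicon carbide: E = 428.2, α = 4.36, σ_y = 464.0 → σ = 174 MPa, n = 2.66
The minimum is magnesium alloy at n = 1.82.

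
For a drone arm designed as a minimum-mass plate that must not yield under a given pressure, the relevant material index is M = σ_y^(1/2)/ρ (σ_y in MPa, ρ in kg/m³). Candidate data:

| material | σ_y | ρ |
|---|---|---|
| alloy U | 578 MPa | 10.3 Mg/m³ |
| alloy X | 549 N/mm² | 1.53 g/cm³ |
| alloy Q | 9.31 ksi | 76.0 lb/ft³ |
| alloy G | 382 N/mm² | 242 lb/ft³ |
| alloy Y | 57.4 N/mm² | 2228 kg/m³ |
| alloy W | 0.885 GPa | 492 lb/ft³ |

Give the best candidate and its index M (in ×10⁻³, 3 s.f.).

Convert each candidate to consistent units, then evaluate M:
  alloy U: σ_y = 578.0 MPa, ρ = 10300 kg/m³
  alloy X: σ_y = 549.0 MPa, ρ = 1530 kg/m³
  alloy Q: σ_y = 64.19 MPa, ρ = 1217 kg/m³
  alloy G: σ_y = 382.0 MPa, ρ = 3876 kg/m³
  alloy Y: σ_y = 57.40 MPa, ρ = 2228 kg/m³
  alloy W: σ_y = 885.0 MPa, ρ = 7881 kg/m³
  alloy X: M = 15.3×10⁻³
  alloy Q: M = 6.58×10⁻³
  alloy G: M = 5.04×10⁻³
  alloy W: M = 3.77×10⁻³
  alloy Y: M = 3.40×10⁻³
  alloy U: M = 2.33×10⁻³
Alloy X ranks first.

alloy X, M = 15.3×10⁻³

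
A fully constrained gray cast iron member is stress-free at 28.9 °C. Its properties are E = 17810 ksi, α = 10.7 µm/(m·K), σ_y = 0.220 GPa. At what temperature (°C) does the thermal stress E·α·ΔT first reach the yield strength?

196 °C

E = 17810 ksi = 122.8 GPa.
σ_y = 0.220 GPa = 220.0 MPa.
E·α·ΔT = 220.0 MPa ⇒ ΔT = 220.0 / (122.8×10³ × 10.7×10⁻⁶) = 167.4 K.
T = 28.9 + 167.4 = 196.3 °C.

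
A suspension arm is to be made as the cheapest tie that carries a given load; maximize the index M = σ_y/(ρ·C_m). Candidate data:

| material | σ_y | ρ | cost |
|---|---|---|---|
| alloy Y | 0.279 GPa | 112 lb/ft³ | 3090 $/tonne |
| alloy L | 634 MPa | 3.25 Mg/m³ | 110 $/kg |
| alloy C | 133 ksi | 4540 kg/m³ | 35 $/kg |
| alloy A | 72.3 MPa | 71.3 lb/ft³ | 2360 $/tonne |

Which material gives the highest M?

alloy Y

After converting to SI:
  alloy Y: σ_y = 279.0 MPa, ρ = 1794 kg/m³, cost = 3.090 $/kg
  alloy L: σ_y = 634.0 MPa, ρ = 3250 kg/m³, cost = 110.0 $/kg
  alloy C: σ_y = 917.0 MPa, ρ = 4540 kg/m³, cost = 35.00 $/kg
  alloy A: σ_y = 72.30 MPa, ρ = 1142 kg/m³, cost = 2.360 $/kg
  alloy Y: M = 50.3 kN·m per $
  alloy A: M = 26.8 kN·m per $
  alloy C: M = 5.77 kN·m per $
  alloy L: M = 1.77 kN·m per $
The maximum is for alloy Y.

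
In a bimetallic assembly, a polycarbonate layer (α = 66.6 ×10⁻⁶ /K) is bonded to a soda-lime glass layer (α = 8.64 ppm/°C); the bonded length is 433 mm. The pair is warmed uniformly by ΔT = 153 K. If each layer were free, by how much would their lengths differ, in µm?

Δα = |66.6 − 8.64|×10⁻⁶/K = 58.0×10⁻⁶/K.
ΔL_mismatch = Δα·L·ΔT = 58.0×10⁻⁶ × 433.0 mm × 153.0 K = 3840 µm.

3840 µm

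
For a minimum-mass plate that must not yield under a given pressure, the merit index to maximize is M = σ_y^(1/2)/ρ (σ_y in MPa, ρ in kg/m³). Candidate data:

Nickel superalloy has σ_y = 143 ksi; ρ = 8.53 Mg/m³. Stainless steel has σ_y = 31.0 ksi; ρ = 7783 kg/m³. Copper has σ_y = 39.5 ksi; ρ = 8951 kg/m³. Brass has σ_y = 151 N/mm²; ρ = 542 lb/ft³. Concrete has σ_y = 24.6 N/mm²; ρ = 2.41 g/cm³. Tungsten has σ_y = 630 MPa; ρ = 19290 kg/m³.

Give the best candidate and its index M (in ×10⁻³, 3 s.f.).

After converting to SI:
  nickel superalloy: σ_y = 986.0 MPa, ρ = 8530 kg/m³
  stainless steel: σ_y = 213.7 MPa, ρ = 7783 kg/m³
  copper: σ_y = 272.3 MPa, ρ = 8951 kg/m³
  brass: σ_y = 151.0 MPa, ρ = 8682 kg/m³
  concrete: σ_y = 24.60 MPa, ρ = 2410 kg/m³
  tungsten: σ_y = 630.0 MPa, ρ = 19290 kg/m³
  nickel superalloy: M = 3.68×10⁻³
  concrete: M = 2.06×10⁻³
  stainless steel: M = 1.88×10⁻³
  copper: M = 1.84×10⁻³
  brass: M = 1.42×10⁻³
  tungsten: M = 1.30×10⁻³
The maximum is for nickel superalloy.

nickel superalloy, M = 3.68×10⁻³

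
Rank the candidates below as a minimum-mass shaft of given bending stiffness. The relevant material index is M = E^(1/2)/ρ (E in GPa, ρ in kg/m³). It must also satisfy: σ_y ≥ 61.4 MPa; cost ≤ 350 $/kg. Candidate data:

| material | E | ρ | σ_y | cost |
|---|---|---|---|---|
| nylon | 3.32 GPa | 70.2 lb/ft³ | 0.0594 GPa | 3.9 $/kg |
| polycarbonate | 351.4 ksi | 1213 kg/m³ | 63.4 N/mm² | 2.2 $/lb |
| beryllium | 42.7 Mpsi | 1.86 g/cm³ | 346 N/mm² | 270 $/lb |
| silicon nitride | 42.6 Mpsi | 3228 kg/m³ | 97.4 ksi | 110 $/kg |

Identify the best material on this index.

silicon nitride

Screen on constraints: σ_y ≥ 61.4 MPa; cost ≤ 350 $/kg. Survivors: polycarbonate, silicon nitride.
Putting every candidate on a common basis:
  polycarbonate: E = 2.423 GPa, ρ = 1213 kg/m³
  silicon nitride: E = 293.7 GPa, ρ = 3228 kg/m³
  silicon nitride: M = 5.31×10⁻³
  polycarbonate: M = 1.28×10⁻³
Silicon nitride ranks first.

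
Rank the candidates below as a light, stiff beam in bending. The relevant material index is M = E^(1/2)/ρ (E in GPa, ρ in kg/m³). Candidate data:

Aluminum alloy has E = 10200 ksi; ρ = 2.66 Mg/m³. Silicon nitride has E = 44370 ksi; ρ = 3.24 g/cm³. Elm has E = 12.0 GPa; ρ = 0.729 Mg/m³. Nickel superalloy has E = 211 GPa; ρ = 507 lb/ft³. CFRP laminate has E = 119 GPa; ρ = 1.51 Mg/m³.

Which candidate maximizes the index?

Convert each candidate to consistent units, then evaluate M:
  aluminum alloy: E = 70.33 GPa, ρ = 2660 kg/m³
  silicon nitride: E = 305.9 GPa, ρ = 3240 kg/m³
  elm: E = 12.00 GPa, ρ = 729.0 kg/m³
  nickel superalloy: E = 211.0 GPa, ρ = 8121 kg/m³
  CFRP laminate: E = 119.0 GPa, ρ = 1510 kg/m³
  CFRP laminate: M = 7.22×10⁻³
  silicon nitride: M = 5.40×10⁻³
  elm: M = 4.75×10⁻³
  aluminum alloy: M = 3.15×10⁻³
  nickel superalloy: M = 1.79×10⁻³
CFRP laminate ranks first.

CFRP laminate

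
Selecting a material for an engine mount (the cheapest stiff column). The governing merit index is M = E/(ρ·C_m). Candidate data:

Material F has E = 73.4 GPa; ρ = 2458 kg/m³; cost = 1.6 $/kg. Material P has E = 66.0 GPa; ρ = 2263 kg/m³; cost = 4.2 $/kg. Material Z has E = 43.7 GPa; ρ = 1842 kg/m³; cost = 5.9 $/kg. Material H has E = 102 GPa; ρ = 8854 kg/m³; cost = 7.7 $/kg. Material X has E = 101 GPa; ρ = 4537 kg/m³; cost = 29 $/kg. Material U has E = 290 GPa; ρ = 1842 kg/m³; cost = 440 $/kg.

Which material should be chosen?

Per-candidate index values:
  material F: M = 18.7 MN·m per $
  material P: M = 6.94 MN·m per $
  material Z: M = 4.02 MN·m per $
  material H: M = 1.50 MN·m per $
  material X: M = 0.768 MN·m per $
  material U: M = 0.358 MN·m per $
Material F ranks first.

material F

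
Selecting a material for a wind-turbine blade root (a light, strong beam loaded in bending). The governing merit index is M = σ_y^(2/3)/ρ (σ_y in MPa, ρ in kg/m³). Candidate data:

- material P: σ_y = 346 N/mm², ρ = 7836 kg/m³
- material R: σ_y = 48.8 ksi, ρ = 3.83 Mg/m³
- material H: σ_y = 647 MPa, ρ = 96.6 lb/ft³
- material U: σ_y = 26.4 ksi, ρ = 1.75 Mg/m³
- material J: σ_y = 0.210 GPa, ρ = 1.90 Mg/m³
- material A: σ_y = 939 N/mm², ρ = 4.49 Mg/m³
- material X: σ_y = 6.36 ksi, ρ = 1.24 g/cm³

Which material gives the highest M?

Putting every candidate on a common basis:
  material P: σ_y = 346.0 MPa, ρ = 7836 kg/m³
  material R: σ_y = 336.5 MPa, ρ = 3830 kg/m³
  material H: σ_y = 647.0 MPa, ρ = 1547 kg/m³
  material U: σ_y = 182.0 MPa, ρ = 1750 kg/m³
  material J: σ_y = 210.0 MPa, ρ = 1900 kg/m³
  material A: σ_y = 939.0 MPa, ρ = 4490 kg/m³
  material X: σ_y = 43.85 MPa, ρ = 1240 kg/m³
  material H: M = 48.3×10⁻³
  material A: M = 21.4×10⁻³
  material J: M = 18.6×10⁻³
  material U: M = 18.4×10⁻³
  material R: M = 12.6×10⁻³
  material X: M = 10.0×10⁻³
  material P: M = 6.29×10⁻³
The maximum is for material H.

material H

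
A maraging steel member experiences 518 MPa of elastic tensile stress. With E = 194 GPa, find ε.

2.67×10⁻³

ε = σ/E = 518 / 194000 = 2.67×10⁻³.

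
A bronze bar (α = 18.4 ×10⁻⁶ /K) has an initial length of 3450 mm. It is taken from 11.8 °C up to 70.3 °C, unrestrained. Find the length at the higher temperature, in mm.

3453.7 mm

ΔT = 70.3 − 11.8 = 58.50 K.
ΔL = α·L₀·ΔT = 18.4×10⁻⁶ × 3450 mm × 58.50 K = 3.71 mm.
L = L₀ + ΔL = 3450 + 3.71 = 3453.7 mm.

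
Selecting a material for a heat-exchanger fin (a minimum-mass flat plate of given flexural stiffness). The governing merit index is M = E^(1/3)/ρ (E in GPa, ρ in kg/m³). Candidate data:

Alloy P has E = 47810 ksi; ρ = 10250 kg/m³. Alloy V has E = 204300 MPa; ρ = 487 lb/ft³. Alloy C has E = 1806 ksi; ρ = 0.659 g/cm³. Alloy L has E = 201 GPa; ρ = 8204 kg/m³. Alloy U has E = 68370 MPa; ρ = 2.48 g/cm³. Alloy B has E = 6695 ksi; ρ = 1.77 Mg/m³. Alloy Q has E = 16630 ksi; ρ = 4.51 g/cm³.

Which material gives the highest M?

alloy C

Normalizing units and computing the index:
  alloy P: E = 329.6 GPa, ρ = 10250 kg/m³
  alloy V: E = 204.3 GPa, ρ = 7801 kg/m³
  alloy C: E = 12.45 GPa, ρ = 659.0 kg/m³
  alloy L: E = 201.0 GPa, ρ = 8204 kg/m³
  alloy U: E = 68.37 GPa, ρ = 2480 kg/m³
  alloy B: E = 46.16 GPa, ρ = 1770 kg/m³
  alloy Q: E = 114.7 GPa, ρ = 4510 kg/m³
  alloy C: M = 3.52×10⁻³
  alloy B: M = 2.03×10⁻³
  alloy U: M = 1.65×10⁻³
  alloy Q: M = 1.08×10⁻³
  alloy V: M = 0.755×10⁻³
  alloy L: M = 0.714×10⁻³
  alloy P: M = 0.674×10⁻³
The maximum is for alloy C.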